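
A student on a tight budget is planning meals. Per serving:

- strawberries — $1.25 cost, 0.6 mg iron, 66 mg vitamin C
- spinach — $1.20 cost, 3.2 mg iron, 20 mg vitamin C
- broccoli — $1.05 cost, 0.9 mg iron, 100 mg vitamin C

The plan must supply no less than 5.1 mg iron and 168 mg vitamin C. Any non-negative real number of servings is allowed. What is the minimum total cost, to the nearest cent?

$2.94

This is a tiny linear program; its minimum lies at a vertex of the feasible set. List the vertices and price them.
strawberries only: max(5.1/0.6, 168/66) = 8.5 servings → $10.62.
spinach only: max(5.1/3.2, 168/20) = 8.4 servings → $10.08.
broccoli only: max(5.1/0.9, 168/100) = 5.667 servings → $5.95.
strawberries + spinach with both tight: 2.187 servings and 1.184 servings → $4.15.
strawberries + broccoli: intersection lies outside the first quadrant.
spinach + broccoli with both tight: 1.188 servings and 1.442 servings → $2.94.
Cheapest feasible corner: $2.94.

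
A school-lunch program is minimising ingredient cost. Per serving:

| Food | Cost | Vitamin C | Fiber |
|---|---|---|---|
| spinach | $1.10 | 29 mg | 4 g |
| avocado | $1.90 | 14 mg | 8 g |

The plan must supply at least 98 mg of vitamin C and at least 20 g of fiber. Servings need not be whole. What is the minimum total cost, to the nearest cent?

Check every corner: each single food scaled to meet both minima, and each pair solved so both constraints bind.
spinach only: max(98/29, 20/4) = 5 servings → $5.50.
avocado only: max(98/14, 20/8) = 7 servings → $13.30.
spinach + avocado with both tight: 2.864 servings and 1.068 servings → $5.18.
Cheapest feasible corner: $5.18.

$5.18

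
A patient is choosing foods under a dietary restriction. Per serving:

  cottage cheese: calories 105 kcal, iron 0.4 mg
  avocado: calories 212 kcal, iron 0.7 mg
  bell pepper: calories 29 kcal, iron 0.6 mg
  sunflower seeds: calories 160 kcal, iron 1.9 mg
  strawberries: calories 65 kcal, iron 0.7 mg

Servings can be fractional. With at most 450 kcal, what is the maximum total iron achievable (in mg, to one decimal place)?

Iron per kcal: bell pepper 0.02069, sunflower seeds 0.01188, strawberries 0.01077, cottage cheese 0.00381, avocado 0.003302.
With no serving limits, spend the whole calories allowance on bell pepper: 450 kcal / 29 kcal × 0.6 mg = 9.3 mg.

9.3 mg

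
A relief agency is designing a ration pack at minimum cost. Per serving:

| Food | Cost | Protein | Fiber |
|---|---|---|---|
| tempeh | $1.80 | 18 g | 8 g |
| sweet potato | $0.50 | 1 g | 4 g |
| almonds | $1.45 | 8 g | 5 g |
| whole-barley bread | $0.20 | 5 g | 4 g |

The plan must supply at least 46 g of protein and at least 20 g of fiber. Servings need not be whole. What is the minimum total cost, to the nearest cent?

tempeh only: max(46/18, 20/8) = 2.556 servings → $4.60.
sweet potato only: max(46/1, 20/4) = 46 servings → $23.00.
almonds only: max(46/8, 20/5) = 5.75 servings → $8.34.
whole-barley bread only: max(46/5, 20/4) = 9.2 servings → $1.84.
tempeh + sweet potato with both targets exact would need a negative amount; discard.
tempeh + almonds: intersection lies outside the first quadrant.
tempeh + whole-barley bread: the both-tight solution has a negative serving — not a feasible corner.
sweet potato + almonds: intersection lies outside the first quadrant.
sweet potato + whole-barley bread: the both-tight solution has a negative serving — not a feasible corner.
almonds + whole-barley bread: intersection lies outside the first quadrant.
Cheapest feasible corner: $1.84.

$1.84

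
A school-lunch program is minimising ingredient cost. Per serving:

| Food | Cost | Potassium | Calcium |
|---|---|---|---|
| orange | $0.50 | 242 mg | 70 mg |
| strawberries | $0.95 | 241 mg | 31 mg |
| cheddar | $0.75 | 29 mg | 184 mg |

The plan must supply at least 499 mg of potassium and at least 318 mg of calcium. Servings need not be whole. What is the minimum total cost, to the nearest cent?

$1.71

An LP optimum is at a vertex; with two nutrient constraints at most two foods are used. Check each candidate.
orange only: max(499/242, 318/70) = 4.543 servings → $2.27.
strawberries only: max(499/241, 318/31) = 10.26 servings → $9.75.
cheddar only: max(499/29, 318/184) = 17.21 servings → $12.91.
orange + strawberries: the both-tight solution has a negative serving — not a feasible corner.
orange + cheddar with both tight: 1.943 servings and 0.9889 servings → $1.71.
strawberries + cheddar with both tight: 1.901 servings and 1.408 servings → $2.86.
The minimum over all feasible corners is $1.71.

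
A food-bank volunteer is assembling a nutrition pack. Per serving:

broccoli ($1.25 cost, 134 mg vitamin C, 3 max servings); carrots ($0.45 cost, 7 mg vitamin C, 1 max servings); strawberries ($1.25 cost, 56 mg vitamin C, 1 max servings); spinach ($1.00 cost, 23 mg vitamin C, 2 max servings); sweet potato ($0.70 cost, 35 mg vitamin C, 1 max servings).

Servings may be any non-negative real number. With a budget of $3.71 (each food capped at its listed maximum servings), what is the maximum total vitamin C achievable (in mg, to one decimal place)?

397.7 mg

Vitamin C per dollar: broccoli 107.2, sweet potato 50, strawberries 44.8, spinach 23, carrots 15.56.
Take 2.968 servings of broccoli: spends $3.71, +397.7 mg vitamin C (running total 397.7 mg).
Greedy by best ratio exhausts the cost allowance optimally: 397.7 mg.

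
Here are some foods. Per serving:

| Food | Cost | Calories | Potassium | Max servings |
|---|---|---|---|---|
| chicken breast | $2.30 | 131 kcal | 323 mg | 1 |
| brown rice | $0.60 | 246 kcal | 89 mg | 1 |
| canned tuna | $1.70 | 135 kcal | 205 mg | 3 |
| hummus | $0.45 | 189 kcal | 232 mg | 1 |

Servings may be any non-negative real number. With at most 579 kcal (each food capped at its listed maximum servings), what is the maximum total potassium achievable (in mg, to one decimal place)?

Potassium per kcal: chicken breast 2.466, canned tuna 1.519, hummus 1.228, brown rice 0.3618.
Take 1 serving of chicken breast: uses 131 kcal, +323.0 mg potassium (running total 323.0 mg).
Take 3 servings of canned tuna: uses 405 kcal, +615.0 mg potassium (running total 938.0 mg).
Take 0.2275 servings of hummus: uses 43 kcal, +52.8 mg potassium (running total 990.8 mg).
Greedy by best ratio exhausts the calories allowance optimally: 990.8 mg.

990.8 mg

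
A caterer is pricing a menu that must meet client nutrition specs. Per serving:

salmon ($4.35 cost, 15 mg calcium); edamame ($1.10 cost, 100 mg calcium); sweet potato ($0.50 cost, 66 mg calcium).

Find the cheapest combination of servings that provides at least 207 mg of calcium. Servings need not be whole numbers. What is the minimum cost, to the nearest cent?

$1.57

Cost per mg of calcium: sweet potato $0.0076, edamame $0.0110, salmon $0.2900.
With no serving limits, use only sweet potato: 207 mg / 66 mg = 3.136 servings × $0.50 = $1.57.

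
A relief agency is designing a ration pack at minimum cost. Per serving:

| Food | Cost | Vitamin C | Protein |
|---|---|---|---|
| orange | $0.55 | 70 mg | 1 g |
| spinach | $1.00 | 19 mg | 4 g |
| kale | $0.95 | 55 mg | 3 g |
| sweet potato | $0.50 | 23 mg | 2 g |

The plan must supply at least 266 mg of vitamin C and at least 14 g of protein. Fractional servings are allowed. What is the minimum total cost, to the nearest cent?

Compare the cost at each extreme point of the feasible region.
orange only: max(266/70, 14/1) = 14 servings → $7.70.
spinach only: max(266/19, 14/4) = 14 servings → $14.00.
kale only: max(266/55, 14/3) = 4.836 servings → $4.59.
sweet potato only: max(266/23, 14/2) = 11.57 servings → $5.78.
orange + spinach with both tight: 3.057 servings and 2.736 servings → $4.42.
orange + kale with both tight: 0.1806 servings and 4.606 servings → $4.48.
orange + sweet potato with both tight: 1.795 servings and 6.103 servings → $4.04.
spinach + kale with both targets exact would need a negative amount; discard.
spinach + sweet potato with both targets exact would need a negative amount; discard.
kale + sweet potato: the both-tight solution has a negative serving — not a feasible corner.
The minimum over all feasible corners is $4.04.

$4.04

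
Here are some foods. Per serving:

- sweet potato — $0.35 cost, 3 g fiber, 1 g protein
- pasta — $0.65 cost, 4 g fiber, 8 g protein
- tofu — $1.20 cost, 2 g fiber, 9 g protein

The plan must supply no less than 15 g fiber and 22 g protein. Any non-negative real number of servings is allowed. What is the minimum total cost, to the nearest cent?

sweet potato only: max(15/3, 22/1) = 22 servings → $7.70.
pasta only: max(15/4, 22/8) = 3.75 servings → $2.44.
tofu only: max(15/2, 22/9) = 7.5 servings → $9.00.
sweet potato + pasta with both tight: 1.6 servings and 2.55 servings → $2.22.
sweet potato + tofu with both tight: 3.64 servings and 2.04 servings → $3.72.
pasta + tofu: the both-tight solution has a negative serving — not a feasible corner.
So the least-cost plan costs $2.22.

$2.22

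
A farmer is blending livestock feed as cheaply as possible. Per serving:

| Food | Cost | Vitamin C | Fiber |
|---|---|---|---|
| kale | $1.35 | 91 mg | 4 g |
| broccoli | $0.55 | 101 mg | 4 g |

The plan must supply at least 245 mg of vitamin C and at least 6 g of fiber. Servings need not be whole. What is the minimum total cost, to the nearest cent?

$1.33

A basic optimal solution has at most two foods positive. Try each food alone and each pair with both targets met exactly.
kale only: max(245/91, 6/4) = 2.692 servings → $3.63.
broccoli only: max(245/101, 6/4) = 2.426 servings → $1.33.
kale + broccoli with both targets exact would need a negative amount; discard.
Cheapest feasible corner: $1.33.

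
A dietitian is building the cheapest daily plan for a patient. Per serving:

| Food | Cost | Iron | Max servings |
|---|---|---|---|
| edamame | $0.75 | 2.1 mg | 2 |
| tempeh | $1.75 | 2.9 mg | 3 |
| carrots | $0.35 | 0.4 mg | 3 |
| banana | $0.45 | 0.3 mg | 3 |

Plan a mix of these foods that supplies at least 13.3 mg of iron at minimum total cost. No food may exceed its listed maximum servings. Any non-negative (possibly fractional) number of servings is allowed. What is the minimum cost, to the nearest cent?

Cost per mg of iron: edamame $0.3571, tempeh $0.6034, carrots $0.8750, banana $1.5000.
Take 2 servings of edamame: +4.2 mg iron for $1.50 (total $1.50, still need 9.1 mg).
Take 3 servings of tempeh: +8.7 mg iron for $5.25 (total $6.75, still need 0.4 mg).
Take 1 serving of carrots: +0.4 mg iron for $0.35 (total $7.10, still need 0.0 mg).
Filling from the cheapest source first is optimal under one linear minimum: $7.10.

$7.10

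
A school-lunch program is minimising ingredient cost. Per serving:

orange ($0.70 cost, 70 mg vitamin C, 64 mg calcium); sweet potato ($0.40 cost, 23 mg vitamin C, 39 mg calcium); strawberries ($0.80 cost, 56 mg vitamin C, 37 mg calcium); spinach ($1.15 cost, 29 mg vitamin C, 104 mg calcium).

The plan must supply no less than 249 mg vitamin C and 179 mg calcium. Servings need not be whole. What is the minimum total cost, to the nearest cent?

$2.49

This is a tiny linear program; its minimum lies at a vertex of the feasible set. List the vertices and price them.
orange only: max(249/70, 179/64) = 3.557 servings → $2.49.
sweet potato only: max(249/23, 179/39) = 10.83 servings → $4.33.
strawberries only: max(249/56, 179/37) = 4.838 servings → $3.87.
spinach only: max(249/29, 179/104) = 8.586 servings → $9.87.
orange + sweet potato: intersection lies outside the first quadrant.
orange + strawberries with both tight: 0.8159 servings and 3.427 servings → $3.31.
orange + spinach: intersection lies outside the first quadrant.
sweet potato + strawberries with both tight: 0.6084 servings and 4.197 servings → $3.60.
sweet potato + spinach with both targets exact would need a negative amount; discard.
strawberries + spinach with both tight: 4.358 servings and 0.1707 servings → $3.68.
Cheapest feasible corner: $2.49.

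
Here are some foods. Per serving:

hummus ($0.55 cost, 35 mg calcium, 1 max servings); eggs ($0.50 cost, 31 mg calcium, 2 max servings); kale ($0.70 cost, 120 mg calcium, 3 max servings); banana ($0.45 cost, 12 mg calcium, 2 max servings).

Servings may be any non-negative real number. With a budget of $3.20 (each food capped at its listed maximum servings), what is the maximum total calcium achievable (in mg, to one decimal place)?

Calcium per dollar: kale 171.4, hummus 63.64, eggs 62, banana 26.67.
Take 3 servings of kale: spends $2.10, +360.0 mg calcium (running total 360.0 mg).
Take 1 serving of hummus: spends $0.55, +35.0 mg calcium (running total 395.0 mg).
Take 1.1 servings of eggs: spends $0.55, +34.1 mg calcium (running total 429.1 mg).
Greedy by best ratio exhausts the cost allowance optimally: 429.1 mg.

429.1 mg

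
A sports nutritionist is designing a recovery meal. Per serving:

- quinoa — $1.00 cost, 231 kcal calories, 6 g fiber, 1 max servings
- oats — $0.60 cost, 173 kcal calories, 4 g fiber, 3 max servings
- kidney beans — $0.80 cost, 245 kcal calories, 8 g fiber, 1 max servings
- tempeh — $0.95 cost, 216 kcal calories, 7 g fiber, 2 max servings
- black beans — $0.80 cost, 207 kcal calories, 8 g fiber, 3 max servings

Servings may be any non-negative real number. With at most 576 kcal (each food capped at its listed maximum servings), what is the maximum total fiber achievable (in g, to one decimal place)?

Fiber per kcal: black beans 0.03865, kidney beans 0.03265, tempeh 0.03241, quinoa 0.02597, oats 0.02312.
Take 2.783 servings of black beans: uses 576 kcal, +22.3 g fiber (running total 22.3 g).
Greedy by best ratio exhausts the calories allowance optimally: 22.3 g.

22.3 g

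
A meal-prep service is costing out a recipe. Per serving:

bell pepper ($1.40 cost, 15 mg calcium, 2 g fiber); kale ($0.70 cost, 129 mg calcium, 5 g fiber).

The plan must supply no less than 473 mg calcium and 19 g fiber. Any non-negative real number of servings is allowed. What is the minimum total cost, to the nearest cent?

Compare the cost at each extreme point of the feasible region.
bell pepper only: max(473/15, 19/2) = 31.53 servings → $44.15.
kale only: max(473/129, 19/5) = 3.8 servings → $2.66.
bell pepper + kale with both tight: 0.4699 servings and 3.612 servings → $3.19.
Cheapest feasible corner: $2.66.

$2.66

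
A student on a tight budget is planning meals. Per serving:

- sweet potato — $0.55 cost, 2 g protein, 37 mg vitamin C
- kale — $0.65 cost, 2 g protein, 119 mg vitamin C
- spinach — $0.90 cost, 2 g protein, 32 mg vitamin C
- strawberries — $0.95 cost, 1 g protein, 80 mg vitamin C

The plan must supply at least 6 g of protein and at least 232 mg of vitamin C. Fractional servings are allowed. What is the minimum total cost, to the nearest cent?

$1.80

An LP optimum is at a vertex; with two nutrient constraints at most two foods are used. Check each candidate.
sweet potato only: max(6/2, 232/37) = 6.27 servings → $3.45.
kale only: max(6/2, 232/119) = 3 servings → $1.95.
spinach only: max(6/2, 232/32) = 7.25 servings → $6.53.
strawberries only: max(6/1, 232/80) = 6 servings → $5.70.
sweet potato + kale with both tight: 1.524 servings and 1.476 servings → $1.80.
sweet potato + spinach: intersection lies outside the first quadrant.
sweet potato + strawberries with both tight: 2.016 servings and 1.967 servings → $2.98.
kale + spinach with both tight: 1.563 servings and 1.437 servings → $2.31.
kale + strawberries with both targets exact would need a negative amount; discard.
spinach + strawberries with both tight: 1.938 servings and 2.125 servings → $3.76.
So the least-cost plan costs $1.80.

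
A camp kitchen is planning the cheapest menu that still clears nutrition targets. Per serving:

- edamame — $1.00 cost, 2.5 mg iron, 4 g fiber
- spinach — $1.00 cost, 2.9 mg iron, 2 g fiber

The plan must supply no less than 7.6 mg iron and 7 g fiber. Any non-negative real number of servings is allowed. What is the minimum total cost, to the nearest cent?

$2.73

An LP optimum is at a vertex; with two nutrient constraints at most two foods are used. Check each candidate.
edamame only: max(7.6/2.5, 7/4) = 3.04 servings → $3.04.
spinach only: max(7.6/2.9, 7/2) = 3.5 servings → $3.50.
edamame + spinach with both tight: 0.7727 servings and 1.955 servings → $2.73.
Cheapest feasible corner: $2.73.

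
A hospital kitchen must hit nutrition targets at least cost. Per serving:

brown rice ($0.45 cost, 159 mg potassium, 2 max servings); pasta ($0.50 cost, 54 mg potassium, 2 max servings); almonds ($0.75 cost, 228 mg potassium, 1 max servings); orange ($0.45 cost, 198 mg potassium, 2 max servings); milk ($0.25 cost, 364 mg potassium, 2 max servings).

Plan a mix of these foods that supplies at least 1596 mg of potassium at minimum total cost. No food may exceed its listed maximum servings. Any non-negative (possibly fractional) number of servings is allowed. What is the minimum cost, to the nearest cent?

$2.81

Cost per mg of potassium: milk $0.0007, orange $0.0023, brown rice $0.0028, almonds $0.0033, pasta $0.0093.
Take 2 servings of milk: +728.0 mg potassium for $0.50 (total $0.50, still need 868.0 mg).
Take 2 servings of orange: +396.0 mg potassium for $0.90 (total $1.40, still need 472.0 mg).
Take 2 servings of brown rice: +318.0 mg potassium for $0.90 (total $2.30, still need 154.0 mg).
Take 0.6754 servings of almonds: +154.0 mg potassium for $0.51 (total $2.81, still need 0.0 mg).
Greedy by cheapest-per-mg is optimal for a single linear constraint, so the minimum cost is $2.81.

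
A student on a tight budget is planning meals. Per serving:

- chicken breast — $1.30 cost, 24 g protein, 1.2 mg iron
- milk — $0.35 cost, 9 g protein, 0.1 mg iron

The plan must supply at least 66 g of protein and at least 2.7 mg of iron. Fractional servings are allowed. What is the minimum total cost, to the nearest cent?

$3.34

For a min-cost LP with two ≥-constraints, a basic feasible solution has at most two positive variables.
chicken breast only: max(66/24, 2.7/1.2) = 2.75 servings → $3.58.
milk only: max(66/9, 2.7/0.1) = 27 servings → $9.45.
chicken breast + milk with both tight: 2.107 servings and 1.714 servings → $3.34.
The minimum over all feasible corners is $3.34.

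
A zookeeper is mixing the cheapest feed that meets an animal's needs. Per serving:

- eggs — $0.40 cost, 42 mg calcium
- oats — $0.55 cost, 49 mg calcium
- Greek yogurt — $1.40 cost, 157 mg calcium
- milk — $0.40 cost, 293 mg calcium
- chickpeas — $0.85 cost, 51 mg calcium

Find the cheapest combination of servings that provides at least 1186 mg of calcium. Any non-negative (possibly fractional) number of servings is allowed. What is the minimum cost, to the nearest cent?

$1.62

Cost per mg of calcium: milk $0.0014, Greek yogurt $0.0089, eggs $0.0095, oats $0.0112, chickpeas $0.0167.
With no serving limits, use only milk: 1186 mg / 293 mg = 4.048 servings × $0.40 = $1.62.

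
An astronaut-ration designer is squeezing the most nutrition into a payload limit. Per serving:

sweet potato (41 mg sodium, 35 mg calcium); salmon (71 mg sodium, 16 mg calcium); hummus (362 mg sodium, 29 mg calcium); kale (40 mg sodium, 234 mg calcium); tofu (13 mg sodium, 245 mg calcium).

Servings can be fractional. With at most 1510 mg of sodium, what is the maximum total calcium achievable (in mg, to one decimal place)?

Calcium per mg sodium: tofu 18.85, kale 5.85, sweet potato 0.8537, salmon 0.2254, hummus 0.08011.
With no serving limits, spend the whole sodium allowance on tofu: 1510 mg / 13 mg × 245 mg = 28457.7 mg.

28457.7 mg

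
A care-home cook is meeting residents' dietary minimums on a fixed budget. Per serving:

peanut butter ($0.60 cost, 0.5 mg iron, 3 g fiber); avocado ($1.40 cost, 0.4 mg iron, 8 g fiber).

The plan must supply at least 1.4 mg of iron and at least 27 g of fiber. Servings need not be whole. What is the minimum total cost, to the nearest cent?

peanut butter only: max(1.4/0.5, 27/3) = 9 servings → $5.40.
avocado only: max(1.4/0.4, 27/8) = 3.5 servings → $4.90.
peanut butter + avocado with both tight: 0.1429 servings and 3.321 servings → $4.74.
Cheapest feasible corner: $4.74.

$4.74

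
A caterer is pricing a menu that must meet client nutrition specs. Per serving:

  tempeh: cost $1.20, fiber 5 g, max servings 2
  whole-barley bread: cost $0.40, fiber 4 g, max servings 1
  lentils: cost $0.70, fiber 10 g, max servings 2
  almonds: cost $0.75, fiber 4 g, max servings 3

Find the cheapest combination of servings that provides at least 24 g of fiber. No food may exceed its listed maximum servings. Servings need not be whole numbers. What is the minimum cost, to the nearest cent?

$1.80

Cost per g of fiber: lentils $0.0700, whole-barley bread $0.1000, almonds $0.1875, tempeh $0.2400.
Take 2 servings of lentils: +20.0 g fiber for $1.40 (total $1.40, still need 4.0 g).
Take 1 serving of whole-barley bread: +4.0 g fiber for $0.40 (total $1.80, still need 0.0 g).
Greedy by cheapest-per-g is optimal for a single linear constraint, so the minimum cost is $1.80.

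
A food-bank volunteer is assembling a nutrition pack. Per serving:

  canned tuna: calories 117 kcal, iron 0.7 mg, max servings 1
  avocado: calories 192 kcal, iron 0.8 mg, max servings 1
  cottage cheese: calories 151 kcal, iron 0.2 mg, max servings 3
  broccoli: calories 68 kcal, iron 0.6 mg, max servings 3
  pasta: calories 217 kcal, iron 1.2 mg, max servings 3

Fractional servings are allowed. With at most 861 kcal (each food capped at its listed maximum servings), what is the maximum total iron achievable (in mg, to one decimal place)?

5.5 mg

Iron per kcal: broccoli 0.008824, canned tuna 0.005983, pasta 0.00553, avocado 0.004167, cottage cheese 0.001325.
Take 3 servings of broccoli: uses 204 kcal, +1.8 mg iron (running total 1.8 mg).
Take 1 serving of canned tuna: uses 117 kcal, +0.7 mg iron (running total 2.5 mg).
Take 2.488 servings of pasta: uses 540 kcal, +3.0 mg iron (running total 5.5 mg).
Greedy by best ratio exhausts the calories allowance optimally: 5.5 mg.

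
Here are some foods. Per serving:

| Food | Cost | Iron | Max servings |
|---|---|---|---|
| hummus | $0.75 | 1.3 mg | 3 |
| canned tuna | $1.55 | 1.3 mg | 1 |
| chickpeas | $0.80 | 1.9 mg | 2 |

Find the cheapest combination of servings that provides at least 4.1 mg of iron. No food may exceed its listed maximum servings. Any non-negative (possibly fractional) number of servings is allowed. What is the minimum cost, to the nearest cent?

$1.77

Cost per mg of iron: chickpeas $0.4211, hummus $0.5769, canned tuna $1.1923.
Take 2 servings of chickpeas: +3.8 mg iron for $1.60 (total $1.60, still need 0.3 mg).
Take 0.2308 servings of hummus: +0.3 mg iron for $0.17 (total $1.77, still need 0.0 mg).
Filling from the cheapest source first is optimal under one linear minimum: $1.77.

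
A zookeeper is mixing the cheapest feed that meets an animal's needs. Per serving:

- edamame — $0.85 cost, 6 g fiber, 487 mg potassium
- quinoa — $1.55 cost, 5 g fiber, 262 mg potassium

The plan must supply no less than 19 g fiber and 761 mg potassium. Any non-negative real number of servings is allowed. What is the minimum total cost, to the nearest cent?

$2.69

edamame only: max(19/6, 761/487) = 3.167 servings → $2.69.
quinoa only: max(19/5, 761/262) = 3.8 servings → $5.89.
edamame + quinoa: intersection lies outside the first quadrant.
The minimum over all feasible corners is $2.69.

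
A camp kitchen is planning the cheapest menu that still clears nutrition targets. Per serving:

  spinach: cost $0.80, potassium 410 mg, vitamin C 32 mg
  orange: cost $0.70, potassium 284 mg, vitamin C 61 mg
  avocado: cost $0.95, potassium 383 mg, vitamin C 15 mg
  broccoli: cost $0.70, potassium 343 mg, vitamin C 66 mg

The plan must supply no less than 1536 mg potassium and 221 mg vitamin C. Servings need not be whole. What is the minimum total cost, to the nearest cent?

$3.08

This is a tiny linear program; its minimum lies at a vertex of the feasible set. List the vertices and price them.
spinach only: max(1536/410, 221/32) = 6.906 servings → $5.53.
orange only: max(1536/284, 221/61) = 5.408 servings → $3.79.
avocado only: max(1536/383, 221/15) = 14.73 servings → $14.00.
broccoli only: max(1536/343, 221/66) = 4.478 servings → $3.13.
spinach + orange with both tight: 1.943 servings and 2.604 servings → $3.38.
spinach + avocado: the both-tight solution has a negative serving — not a feasible corner.
spinach + broccoli with both tight: 1.59 servings and 2.578 servings → $3.08.
orange + avocado with both tight: 3.225 servings and 1.619 servings → $3.80.
orange + broccoli with both targets exact would need a negative amount; discard.
avocado + broccoli with both tight: 1.27 servings and 3.06 servings → $3.35.
Cheapest feasible corner: $3.08.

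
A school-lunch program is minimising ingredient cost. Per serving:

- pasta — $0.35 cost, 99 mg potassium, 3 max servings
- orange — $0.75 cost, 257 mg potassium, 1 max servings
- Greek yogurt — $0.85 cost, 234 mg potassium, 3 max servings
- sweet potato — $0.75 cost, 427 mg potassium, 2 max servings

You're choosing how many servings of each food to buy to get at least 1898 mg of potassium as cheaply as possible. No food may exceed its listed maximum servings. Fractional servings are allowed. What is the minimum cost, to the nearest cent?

$5.08

Cost per mg of potassium: sweet potato $0.0018, orange $0.0029, pasta $0.0035, Greek yogurt $0.0036.
Take 2 servings of sweet potato: +854.0 mg potassium for $1.50 (total $1.50, still need 1044.0 mg).
Take 1 serving of orange: +257.0 mg potassium for $0.75 (total $2.25, still need 787.0 mg).
Take 3 servings of pasta: +297.0 mg potassium for $1.05 (total $3.30, still need 490.0 mg).
Take 2.094 servings of Greek yogurt: +490.0 mg potassium for $1.78 (total $5.08, still need 0.0 mg).
Greedy by cheapest-per-mg is optimal for a single linear constraint, so the minimum cost is $5.08.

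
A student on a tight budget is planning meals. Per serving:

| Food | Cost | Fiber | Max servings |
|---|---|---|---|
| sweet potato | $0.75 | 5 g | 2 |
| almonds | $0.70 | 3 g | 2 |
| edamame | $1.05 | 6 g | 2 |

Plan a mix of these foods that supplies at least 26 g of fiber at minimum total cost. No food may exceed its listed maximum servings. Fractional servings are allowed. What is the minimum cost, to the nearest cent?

Cost per g of fiber: sweet potato $0.1500, edamame $0.1750, almonds $0.2333.
Take 2 servings of sweet potato: +10.0 g fiber for $1.50 (total $1.50, still need 16.0 g).
Take 2 servings of edamame: +12.0 g fiber for $2.10 (total $3.60, still need 4.0 g).
Take 1.333 servings of almonds: +4.0 g fiber for $0.93 (total $4.53, still need 0.0 g).
Filling from the cheapest source first is optimal under one linear minimum: $4.53.

$4.53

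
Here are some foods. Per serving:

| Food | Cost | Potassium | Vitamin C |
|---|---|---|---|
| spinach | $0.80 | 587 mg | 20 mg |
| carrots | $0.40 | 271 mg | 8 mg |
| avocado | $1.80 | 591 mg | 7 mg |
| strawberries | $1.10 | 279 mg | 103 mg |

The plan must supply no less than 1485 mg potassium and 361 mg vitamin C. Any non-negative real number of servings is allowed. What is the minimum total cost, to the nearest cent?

Check every corner: each single food scaled to meet both minima, and each pair solved so both constraints bind.
spinach only: max(1485/587, 361/20) = 18.05 servings → $14.44.
carrots only: max(1485/271, 361/8) = 45.12 servings → $18.05.
avocado only: max(1485/591, 361/7) = 51.57 servings → $92.83.
strawberries only: max(1485/279, 361/103) = 5.323 servings → $5.85.
spinach + carrots: the both-tight solution has a negative serving — not a feasible corner.
spinach + avocado with both targets exact would need a negative amount; discard.
spinach + strawberries with both tight: 0.9518 servings and 3.32 servings → $4.41.
carrots + avocado: intersection lies outside the first quadrant.
carrots + strawberries with both tight: 2.034 servings and 3.347 servings → $4.50.
avocado + strawberries with both tight: 0.8866 servings and 3.445 servings → $5.38.
So the least-cost plan costs $4.41.

$4.41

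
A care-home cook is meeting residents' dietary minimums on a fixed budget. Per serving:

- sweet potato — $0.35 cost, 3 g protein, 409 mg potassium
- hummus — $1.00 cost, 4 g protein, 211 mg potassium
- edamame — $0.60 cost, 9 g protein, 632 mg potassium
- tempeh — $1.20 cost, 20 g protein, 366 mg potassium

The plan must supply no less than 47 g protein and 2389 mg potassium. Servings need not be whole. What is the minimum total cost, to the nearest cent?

$3.02

This is a tiny linear program; its minimum lies at a vertex of the feasible set. List the vertices and price them.
sweet potato only: max(47/3, 2389/409) = 15.67 servings → $5.48.
hummus only: max(47/4, 2389/211) = 11.75 servings → $11.75.
edamame only: max(47/9, 2389/632) = 5.222 servings → $3.13.
tempeh only: max(47/20, 2389/366) = 6.527 servings → $7.83.
sweet potato + hummus with both targets exact would need a negative amount; discard.
sweet potato + edamame: intersection lies outside the first quadrant.
sweet potato + tempeh with both tight: 4.318 servings and 1.702 servings → $3.55.
hummus + edamame: intersection lies outside the first quadrant.
hummus + tempeh with both tight: 11.1 servings and 0.131 servings → $11.25.
edamame + tempeh with both tight: 3.272 servings and 0.8777 servings → $3.02.
The minimum over all feasible corners is $3.02.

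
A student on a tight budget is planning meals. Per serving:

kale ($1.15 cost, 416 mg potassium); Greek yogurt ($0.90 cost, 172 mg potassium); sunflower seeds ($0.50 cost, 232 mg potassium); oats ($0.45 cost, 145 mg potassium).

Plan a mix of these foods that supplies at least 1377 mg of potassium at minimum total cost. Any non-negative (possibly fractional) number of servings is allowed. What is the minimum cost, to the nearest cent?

Cost per mg of potassium: sunflower seeds $0.0022, kale $0.0028, oats $0.0031, Greek yogurt $0.0052.
With no serving limits, use only sunflower seeds: 1377 mg / 232 mg = 5.935 servings × $0.50 = $2.97.

$2.97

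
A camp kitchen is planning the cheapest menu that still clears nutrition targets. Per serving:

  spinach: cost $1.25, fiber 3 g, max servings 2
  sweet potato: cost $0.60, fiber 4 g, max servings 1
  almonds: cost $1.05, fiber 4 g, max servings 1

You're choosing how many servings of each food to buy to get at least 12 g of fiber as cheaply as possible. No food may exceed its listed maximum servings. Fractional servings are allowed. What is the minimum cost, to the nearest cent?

Cost per g of fiber: sweet potato $0.1500, almonds $0.2625, spinach $0.4167.
Take 1 serving of sweet potato: +4.0 g fiber for $0.60 (total $0.60, still need 8.0 g).
Take 1 serving of almonds: +4.0 g fiber for $1.05 (total $1.65, still need 4.0 g).
Take 1.333 servings of spinach: +4.0 g fiber for $1.67 (total $3.32, still need 0.0 g).
Greedy by cheapest-per-g is optimal for a single linear constraint, so the minimum cost is $3.32.

$3.32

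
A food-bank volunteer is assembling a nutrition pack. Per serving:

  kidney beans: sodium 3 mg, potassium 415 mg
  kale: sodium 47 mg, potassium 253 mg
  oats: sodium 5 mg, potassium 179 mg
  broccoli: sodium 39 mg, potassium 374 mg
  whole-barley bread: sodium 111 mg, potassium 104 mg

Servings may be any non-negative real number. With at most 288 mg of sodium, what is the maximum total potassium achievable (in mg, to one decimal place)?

39840.0 mg

Potassium per mg sodium: kidney beans 138.3, oats 35.8, broccoli 9.59, kale 5.383, whole-barley bread 0.9369.
With no serving limits, spend the whole sodium allowance on kidney beans: 288 mg / 3 mg × 415 mg = 39840.0 mg.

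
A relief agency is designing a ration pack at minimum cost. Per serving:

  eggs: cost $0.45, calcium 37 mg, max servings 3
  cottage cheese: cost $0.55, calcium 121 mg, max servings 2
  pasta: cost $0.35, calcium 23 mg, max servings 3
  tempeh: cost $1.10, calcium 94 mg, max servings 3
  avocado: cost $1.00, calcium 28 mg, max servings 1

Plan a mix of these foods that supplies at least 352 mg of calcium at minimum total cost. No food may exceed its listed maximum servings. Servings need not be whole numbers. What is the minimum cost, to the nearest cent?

Cost per mg of calcium: cottage cheese $0.0045, tempeh $0.0117, eggs $0.0122, pasta $0.0152, avocado $0.0357.
Take 2 servings of cottage cheese: +242.0 mg calcium for $1.10 (total $1.10, still need 110.0 mg).
Take 1.17 servings of tempeh: +110.0 mg calcium for $1.29 (total $2.39, still need 0.0 mg).
Greedy by cheapest-per-mg is optimal for a single linear constraint, so the minimum cost is $2.39.

$2.39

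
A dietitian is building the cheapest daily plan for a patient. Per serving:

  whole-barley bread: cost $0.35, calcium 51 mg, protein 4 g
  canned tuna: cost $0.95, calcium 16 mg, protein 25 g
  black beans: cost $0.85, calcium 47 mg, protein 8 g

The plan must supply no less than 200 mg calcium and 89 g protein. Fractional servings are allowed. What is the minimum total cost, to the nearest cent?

$3.97

For a min-cost LP with two ≥-constraints, a basic feasible solution has at most two positive variables.
whole-barley bread only: max(200/51, 89/4) = 22.25 servings → $7.79.
canned tuna only: max(200/16, 89/25) = 12.5 servings → $11.88.
black beans only: max(200/47, 89/8) = 11.12 servings → $9.46.
whole-barley bread + canned tuna with both tight: 2.953 servings and 3.088 servings → $3.97.
whole-barley bread + black beans: intersection lies outside the first quadrant.
canned tuna + black beans with both tight: 2.467 servings and 3.415 servings → $5.25.
Cheapest feasible corner: $3.97.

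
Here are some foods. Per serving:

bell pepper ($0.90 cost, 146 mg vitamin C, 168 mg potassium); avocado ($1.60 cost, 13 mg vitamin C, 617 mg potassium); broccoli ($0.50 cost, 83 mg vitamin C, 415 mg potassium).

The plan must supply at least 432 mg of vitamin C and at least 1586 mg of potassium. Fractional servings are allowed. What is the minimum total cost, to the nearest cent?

$2.60

Compare the cost at each extreme point of the feasible region.
bell pepper only: max(432/146, 1586/168) = 9.44 servings → $8.50.
avocado only: max(432/13, 1586/617) = 33.23 servings → $53.17.
broccoli only: max(432/83, 1586/415) = 5.205 servings → $2.60.
bell pepper + avocado with both tight: 2.798 servings and 1.809 servings → $5.41.
bell pepper + broccoli with both tight: 1.021 servings and 3.408 servings → $2.62.
avocado + broccoli with both targets exact would need a negative amount; discard.
The minimum over all feasible corners is $2.60.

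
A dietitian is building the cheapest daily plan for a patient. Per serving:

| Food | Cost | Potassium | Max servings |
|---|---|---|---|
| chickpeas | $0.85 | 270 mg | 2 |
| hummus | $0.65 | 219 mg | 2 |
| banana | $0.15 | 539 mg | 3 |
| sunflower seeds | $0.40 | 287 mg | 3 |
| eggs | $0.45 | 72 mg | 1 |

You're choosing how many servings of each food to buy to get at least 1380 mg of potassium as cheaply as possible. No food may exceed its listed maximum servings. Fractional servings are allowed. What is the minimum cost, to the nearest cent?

Cost per mg of potassium: banana $0.0003, sunflower seeds $0.0014, hummus $0.0030, chickpeas $0.0031, eggs $0.0063.
Take 2.56 servings of banana: +1380.0 mg potassium for $0.38 (total $0.38, still need 0.0 mg).
Filling from the cheapest source first is optimal under one linear minimum: $0.38.

$0.38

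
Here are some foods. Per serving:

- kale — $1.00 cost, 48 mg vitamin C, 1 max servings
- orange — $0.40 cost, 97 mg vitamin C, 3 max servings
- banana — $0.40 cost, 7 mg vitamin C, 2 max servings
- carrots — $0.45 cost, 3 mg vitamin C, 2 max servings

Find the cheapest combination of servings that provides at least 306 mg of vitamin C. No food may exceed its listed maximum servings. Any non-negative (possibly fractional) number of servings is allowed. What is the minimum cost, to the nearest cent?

Cost per mg of vitamin C: orange $0.0041, kale $0.0208, banana $0.0571, carrots $0.1500.
Take 3 servings of orange: +291.0 mg vitamin C for $1.20 (total $1.20, still need 15.0 mg).
Take 0.3125 servings of kale: +15.0 mg vitamin C for $0.31 (total $1.51, still need 0.0 mg).
Filling from the cheapest source first is optimal under one linear minimum: $1.51.

$1.51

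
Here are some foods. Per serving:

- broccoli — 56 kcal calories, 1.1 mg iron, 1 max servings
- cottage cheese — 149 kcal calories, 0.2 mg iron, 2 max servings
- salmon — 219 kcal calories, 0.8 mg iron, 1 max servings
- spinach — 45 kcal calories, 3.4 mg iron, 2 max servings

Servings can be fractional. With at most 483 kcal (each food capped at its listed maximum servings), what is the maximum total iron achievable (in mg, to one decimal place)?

Iron per kcal: spinach 0.07556, broccoli 0.01964, salmon 0.003653, cottage cheese 0.001342.
Take 2 servings of spinach: uses 90 kcal, +6.8 mg iron (running total 6.8 mg).
Take 1 serving of broccoli: uses 56 kcal, +1.1 mg iron (running total 7.9 mg).
Take 1 serving of salmon: uses 219 kcal, +0.8 mg iron (running total 8.7 mg).
Take 0.7919 servings of cottage cheese: uses 118 kcal, +0.2 mg iron (running total 8.9 mg).
Greedy by best ratio exhausts the calories allowance optimally: 8.9 mg.

8.9 mg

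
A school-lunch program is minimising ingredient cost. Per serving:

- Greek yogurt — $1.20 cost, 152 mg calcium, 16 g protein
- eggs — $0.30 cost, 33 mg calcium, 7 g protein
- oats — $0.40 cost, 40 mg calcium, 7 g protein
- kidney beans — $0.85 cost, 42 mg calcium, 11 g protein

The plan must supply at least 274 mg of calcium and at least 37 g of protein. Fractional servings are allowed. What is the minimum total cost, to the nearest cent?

At the optimum either one food covers both requirements or two foods hit both targets exactly; no other combination can be cheaper.
Greek yogurt only: max(274/152, 37/16) = 2.312 servings → $2.77.
eggs only: max(274/33, 37/7) = 8.303 servings → $2.49.
oats only: max(274/40, 37/7) = 6.85 servings → $2.74.
kidney beans only: max(274/42, 37/11) = 6.524 servings → $5.55.
Greek yogurt + eggs with both tight: 1.3 servings and 2.313 servings → $2.25.
Greek yogurt + oats with both tight: 1.033 servings and 2.925 servings → $2.41.
Greek yogurt + kidney beans with both tight: 1.46 servings and 1.24 servings → $2.81.
eggs + oats: intersection lies outside the first quadrant.
eggs + kidney beans: the both-tight solution has a negative serving — not a feasible corner.
oats + kidney beans: intersection lies outside the first quadrant.
Cheapest feasible corner: $2.25.

$2.25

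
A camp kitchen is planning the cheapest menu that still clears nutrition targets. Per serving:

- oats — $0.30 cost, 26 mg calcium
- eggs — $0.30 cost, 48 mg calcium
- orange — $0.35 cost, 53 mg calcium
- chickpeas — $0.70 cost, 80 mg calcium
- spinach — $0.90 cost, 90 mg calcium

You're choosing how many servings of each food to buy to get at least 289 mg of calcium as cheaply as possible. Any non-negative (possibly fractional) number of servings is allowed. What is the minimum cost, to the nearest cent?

Cost per mg of calcium: eggs $0.0063, orange $0.0066, chickpeas $0.0088, spinach $0.0100, oats $0.0115.
With no serving limits, use only eggs: 289 mg / 48 mg = 6.021 servings × $0.30 = $1.81.

$1.81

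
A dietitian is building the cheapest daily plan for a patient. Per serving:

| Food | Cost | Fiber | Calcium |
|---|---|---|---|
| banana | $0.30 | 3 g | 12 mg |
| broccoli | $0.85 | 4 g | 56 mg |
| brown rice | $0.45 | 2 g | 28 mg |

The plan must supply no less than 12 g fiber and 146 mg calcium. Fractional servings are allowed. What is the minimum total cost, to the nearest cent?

At the optimum either one food covers both requirements or two foods hit both targets exactly; no other combination can be cheaper.
banana only: max(12/3, 146/12) = 12.17 servings → $3.65.
broccoli only: max(12/4, 146/56) = 3 servings → $2.55.
brown rice only: max(12/2, 146/28) = 6 servings → $2.70.
banana + broccoli with both tight: 0.7333 servings and 2.45 servings → $2.30.
banana + brown rice with both tight: 0.7333 servings and 4.9 servings → $2.42.
broccoli + brown rice (both tight): parallel constraints — no distinct corner.
Cheapest feasible corner: $2.30.

$2.30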